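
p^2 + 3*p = p*(p + 3)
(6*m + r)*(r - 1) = 6*m*r - 6*m + r^2 - r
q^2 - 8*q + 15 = (q - 5)*(q - 3)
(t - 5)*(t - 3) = t^2 - 8*t + 15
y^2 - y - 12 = (y - 4)*(y + 3)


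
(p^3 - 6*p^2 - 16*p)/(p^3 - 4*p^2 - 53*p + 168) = p*(p + 2)/(p^2 + 4*p - 21)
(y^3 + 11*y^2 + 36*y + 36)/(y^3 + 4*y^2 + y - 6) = (y + 6)/(y - 1)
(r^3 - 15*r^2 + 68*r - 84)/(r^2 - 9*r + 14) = r - 6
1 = 1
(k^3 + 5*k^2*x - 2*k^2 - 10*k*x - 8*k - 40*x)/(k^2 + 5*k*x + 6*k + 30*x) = (k^2 - 2*k - 8)/(k + 6)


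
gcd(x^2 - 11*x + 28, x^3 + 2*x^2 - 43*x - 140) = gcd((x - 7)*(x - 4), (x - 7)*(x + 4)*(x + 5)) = x - 7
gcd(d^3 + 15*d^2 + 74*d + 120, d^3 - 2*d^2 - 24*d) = d + 4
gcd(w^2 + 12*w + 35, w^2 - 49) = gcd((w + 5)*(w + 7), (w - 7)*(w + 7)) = w + 7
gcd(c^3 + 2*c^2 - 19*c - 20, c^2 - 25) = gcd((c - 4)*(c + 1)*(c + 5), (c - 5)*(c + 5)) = c + 5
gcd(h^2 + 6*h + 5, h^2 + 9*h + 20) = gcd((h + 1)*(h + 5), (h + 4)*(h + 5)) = h + 5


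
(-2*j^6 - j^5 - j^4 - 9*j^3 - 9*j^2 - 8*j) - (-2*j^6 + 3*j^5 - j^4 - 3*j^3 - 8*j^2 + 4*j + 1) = -4*j^5 - 6*j^3 - j^2 - 12*j - 1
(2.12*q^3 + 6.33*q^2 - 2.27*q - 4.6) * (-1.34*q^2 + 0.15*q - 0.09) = -2.8408*q^5 - 8.1642*q^4 + 3.8005*q^3 + 5.2538*q^2 - 0.4857*q + 0.414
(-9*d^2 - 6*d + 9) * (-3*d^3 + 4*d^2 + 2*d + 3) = 27*d^5 - 18*d^4 - 69*d^3 - 3*d^2 + 27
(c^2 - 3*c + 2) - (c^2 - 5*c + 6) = 2*c - 4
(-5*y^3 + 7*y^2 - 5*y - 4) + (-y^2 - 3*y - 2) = -5*y^3 + 6*y^2 - 8*y - 6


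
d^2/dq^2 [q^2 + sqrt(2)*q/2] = 2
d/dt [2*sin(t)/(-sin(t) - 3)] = -6*cos(t)/(sin(t) + 3)^2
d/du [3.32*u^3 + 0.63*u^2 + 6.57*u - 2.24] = 9.96*u^2 + 1.26*u + 6.57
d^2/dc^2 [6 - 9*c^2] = -18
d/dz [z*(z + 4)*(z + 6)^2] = 4*z^3 + 48*z^2 + 168*z + 144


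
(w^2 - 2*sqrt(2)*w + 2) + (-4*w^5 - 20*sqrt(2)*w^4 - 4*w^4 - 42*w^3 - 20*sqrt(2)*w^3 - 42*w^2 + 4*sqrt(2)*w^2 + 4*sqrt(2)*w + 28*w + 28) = -4*w^5 - 20*sqrt(2)*w^4 - 4*w^4 - 42*w^3 - 20*sqrt(2)*w^3 - 41*w^2 + 4*sqrt(2)*w^2 + 2*sqrt(2)*w + 28*w + 30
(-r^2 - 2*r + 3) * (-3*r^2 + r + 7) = 3*r^4 + 5*r^3 - 18*r^2 - 11*r + 21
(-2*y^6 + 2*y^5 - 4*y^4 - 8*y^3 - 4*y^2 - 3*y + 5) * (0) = 0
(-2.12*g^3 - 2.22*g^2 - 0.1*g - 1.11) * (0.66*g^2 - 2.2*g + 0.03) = -1.3992*g^5 + 3.1988*g^4 + 4.7544*g^3 - 0.5792*g^2 + 2.439*g - 0.0333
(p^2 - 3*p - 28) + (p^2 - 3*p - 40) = 2*p^2 - 6*p - 68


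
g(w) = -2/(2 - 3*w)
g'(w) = -6/(2 - 3*w)^2 = -6/(3*w - 2)^2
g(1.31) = 1.04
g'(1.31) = -1.61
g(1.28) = 1.09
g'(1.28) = -1.77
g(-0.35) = -0.66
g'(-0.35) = -0.64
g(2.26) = 0.42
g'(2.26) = -0.26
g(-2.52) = -0.21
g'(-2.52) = -0.07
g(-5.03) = -0.12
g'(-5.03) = -0.02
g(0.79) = 5.41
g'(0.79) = -43.83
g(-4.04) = -0.14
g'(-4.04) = -0.03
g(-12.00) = -0.05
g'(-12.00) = 0.00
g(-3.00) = -0.18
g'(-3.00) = -0.05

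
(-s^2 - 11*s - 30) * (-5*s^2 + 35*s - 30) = 5*s^4 + 20*s^3 - 205*s^2 - 720*s + 900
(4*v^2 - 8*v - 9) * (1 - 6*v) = -24*v^3 + 52*v^2 + 46*v - 9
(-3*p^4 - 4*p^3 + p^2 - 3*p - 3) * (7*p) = -21*p^5 - 28*p^4 + 7*p^3 - 21*p^2 - 21*p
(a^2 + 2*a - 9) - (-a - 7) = a^2 + 3*a - 2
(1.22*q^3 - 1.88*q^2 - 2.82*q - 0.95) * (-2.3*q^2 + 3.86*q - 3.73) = -2.806*q^5 + 9.0332*q^4 - 5.3214*q^3 - 1.6878*q^2 + 6.8516*q + 3.5435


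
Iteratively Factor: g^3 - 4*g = (g + 2)*(g^2 - 2*g) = (g - 2)*(g + 2)*(g)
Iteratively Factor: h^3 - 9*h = (h - 3)*(h^2 + 3*h) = h*(h - 3)*(h + 3)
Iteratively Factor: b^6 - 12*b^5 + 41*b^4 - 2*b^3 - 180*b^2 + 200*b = (b + 2)*(b^5 - 14*b^4 + 69*b^3 - 140*b^2 + 100*b) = (b - 5)*(b + 2)*(b^4 - 9*b^3 + 24*b^2 - 20*b) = (b - 5)^2*(b + 2)*(b^3 - 4*b^2 + 4*b) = (b - 5)^2*(b - 2)*(b + 2)*(b^2 - 2*b) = b*(b - 5)^2*(b - 2)*(b + 2)*(b - 2)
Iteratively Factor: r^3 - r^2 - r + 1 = (r + 1)*(r^2 - 2*r + 1) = (r - 1)*(r + 1)*(r - 1)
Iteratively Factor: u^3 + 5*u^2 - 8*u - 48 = (u - 3)*(u^2 + 8*u + 16) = (u - 3)*(u + 4)*(u + 4)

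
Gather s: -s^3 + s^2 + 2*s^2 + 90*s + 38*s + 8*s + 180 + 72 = -s^3 + 3*s^2 + 136*s + 252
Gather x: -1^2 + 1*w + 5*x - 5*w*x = w + x*(5 - 5*w) - 1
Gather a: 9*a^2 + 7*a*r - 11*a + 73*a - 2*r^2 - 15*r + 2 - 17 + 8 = 9*a^2 + a*(7*r + 62) - 2*r^2 - 15*r - 7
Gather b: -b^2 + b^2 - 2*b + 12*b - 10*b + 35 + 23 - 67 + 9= 0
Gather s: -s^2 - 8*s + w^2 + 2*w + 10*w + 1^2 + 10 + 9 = -s^2 - 8*s + w^2 + 12*w + 20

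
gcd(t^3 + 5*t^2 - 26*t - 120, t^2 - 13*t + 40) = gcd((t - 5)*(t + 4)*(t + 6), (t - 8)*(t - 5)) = t - 5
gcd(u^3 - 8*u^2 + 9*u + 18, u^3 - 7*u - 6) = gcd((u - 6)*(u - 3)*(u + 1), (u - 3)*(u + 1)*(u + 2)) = u^2 - 2*u - 3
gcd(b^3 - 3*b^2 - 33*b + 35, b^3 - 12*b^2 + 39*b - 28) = b^2 - 8*b + 7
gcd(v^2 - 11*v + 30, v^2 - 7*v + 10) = v - 5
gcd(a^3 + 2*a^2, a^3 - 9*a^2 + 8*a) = a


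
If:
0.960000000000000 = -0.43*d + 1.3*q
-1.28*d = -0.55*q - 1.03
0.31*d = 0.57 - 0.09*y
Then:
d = 1.31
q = 1.17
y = 1.83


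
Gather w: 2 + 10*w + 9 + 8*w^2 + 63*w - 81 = 8*w^2 + 73*w - 70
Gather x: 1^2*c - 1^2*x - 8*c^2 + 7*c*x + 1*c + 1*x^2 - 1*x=-8*c^2 + 2*c + x^2 + x*(7*c - 2)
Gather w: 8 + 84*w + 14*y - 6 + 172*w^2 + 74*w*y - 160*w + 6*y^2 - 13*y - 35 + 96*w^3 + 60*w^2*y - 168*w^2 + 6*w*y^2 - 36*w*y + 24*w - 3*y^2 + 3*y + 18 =96*w^3 + w^2*(60*y + 4) + w*(6*y^2 + 38*y - 52) + 3*y^2 + 4*y - 15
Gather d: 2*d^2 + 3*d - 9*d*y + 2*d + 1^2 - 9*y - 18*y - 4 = 2*d^2 + d*(5 - 9*y) - 27*y - 3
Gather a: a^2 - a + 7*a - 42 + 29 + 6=a^2 + 6*a - 7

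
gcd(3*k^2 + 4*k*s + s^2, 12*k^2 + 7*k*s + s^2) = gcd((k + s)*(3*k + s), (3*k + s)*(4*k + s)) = 3*k + s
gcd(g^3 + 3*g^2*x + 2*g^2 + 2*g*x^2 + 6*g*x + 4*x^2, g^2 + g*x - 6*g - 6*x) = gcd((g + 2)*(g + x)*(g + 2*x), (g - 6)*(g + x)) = g + x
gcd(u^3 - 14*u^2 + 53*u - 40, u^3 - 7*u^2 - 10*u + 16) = u^2 - 9*u + 8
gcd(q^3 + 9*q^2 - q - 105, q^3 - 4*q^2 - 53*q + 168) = q^2 + 4*q - 21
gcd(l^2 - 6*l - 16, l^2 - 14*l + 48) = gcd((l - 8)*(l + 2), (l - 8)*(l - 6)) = l - 8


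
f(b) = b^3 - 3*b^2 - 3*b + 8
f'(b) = 3*b^2 - 6*b - 3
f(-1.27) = 4.92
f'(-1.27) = 9.46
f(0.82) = 4.07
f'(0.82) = -5.90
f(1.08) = 2.52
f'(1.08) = -5.98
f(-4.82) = -159.22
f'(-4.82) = 95.62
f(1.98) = -1.94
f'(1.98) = -3.12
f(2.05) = -2.14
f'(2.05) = -2.69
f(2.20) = -2.47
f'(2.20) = -1.68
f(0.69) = 4.83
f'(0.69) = -5.71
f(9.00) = 467.00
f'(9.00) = 186.00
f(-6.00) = -298.00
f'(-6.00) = 141.00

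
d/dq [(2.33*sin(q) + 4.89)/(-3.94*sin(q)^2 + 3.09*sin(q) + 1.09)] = (9.1802*sin(q)^2 + 38.5332*sin(q) - 12.5704)*cos(q)/(15.5236*sin(q)^4 - 24.3492*sin(q)^3 + 0.9589*sin(q)^2 + 6.7362*sin(q) + 1.1881)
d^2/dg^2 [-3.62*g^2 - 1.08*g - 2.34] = -7.24000000000000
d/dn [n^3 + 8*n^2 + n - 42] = 3*n^2 + 16*n + 1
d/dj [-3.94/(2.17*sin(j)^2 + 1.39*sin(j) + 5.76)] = (17.0996*sin(j) + 5.4766)*cos(j)/(2.17*sin(j)^2 + 1.39*sin(j) + 5.76)^2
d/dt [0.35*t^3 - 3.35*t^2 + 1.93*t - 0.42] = 1.05*t^2 - 6.7*t + 1.93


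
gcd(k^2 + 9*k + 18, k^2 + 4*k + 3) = k + 3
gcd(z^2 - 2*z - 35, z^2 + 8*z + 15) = z + 5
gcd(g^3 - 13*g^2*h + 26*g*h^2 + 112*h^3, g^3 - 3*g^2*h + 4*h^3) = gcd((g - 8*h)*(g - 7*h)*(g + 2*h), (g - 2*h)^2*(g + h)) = 1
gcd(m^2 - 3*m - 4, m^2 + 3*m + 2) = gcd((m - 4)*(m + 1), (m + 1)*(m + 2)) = m + 1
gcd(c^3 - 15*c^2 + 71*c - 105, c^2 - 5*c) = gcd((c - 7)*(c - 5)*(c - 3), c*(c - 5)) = c - 5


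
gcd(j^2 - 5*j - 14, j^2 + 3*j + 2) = j + 2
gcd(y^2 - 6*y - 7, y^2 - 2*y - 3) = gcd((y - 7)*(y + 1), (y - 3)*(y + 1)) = y + 1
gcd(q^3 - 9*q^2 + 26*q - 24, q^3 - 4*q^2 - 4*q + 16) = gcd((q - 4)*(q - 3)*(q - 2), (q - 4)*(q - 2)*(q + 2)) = q^2 - 6*q + 8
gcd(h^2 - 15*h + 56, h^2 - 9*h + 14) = h - 7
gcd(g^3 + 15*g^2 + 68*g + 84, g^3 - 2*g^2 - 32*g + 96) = g + 6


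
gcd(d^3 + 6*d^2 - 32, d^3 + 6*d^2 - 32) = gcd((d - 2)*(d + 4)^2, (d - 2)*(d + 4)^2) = d^3 + 6*d^2 - 32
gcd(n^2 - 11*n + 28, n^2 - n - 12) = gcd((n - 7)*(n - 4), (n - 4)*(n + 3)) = n - 4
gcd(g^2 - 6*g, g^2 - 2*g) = g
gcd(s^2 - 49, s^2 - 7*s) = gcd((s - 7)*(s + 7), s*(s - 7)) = s - 7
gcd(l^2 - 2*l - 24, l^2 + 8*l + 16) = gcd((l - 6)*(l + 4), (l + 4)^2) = l + 4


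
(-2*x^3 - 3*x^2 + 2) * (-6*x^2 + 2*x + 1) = 12*x^5 + 14*x^4 - 8*x^3 - 15*x^2 + 4*x + 2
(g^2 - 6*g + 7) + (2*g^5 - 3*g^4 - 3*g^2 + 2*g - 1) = 2*g^5 - 3*g^4 - 2*g^2 - 4*g + 6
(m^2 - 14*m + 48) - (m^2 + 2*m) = 48 - 16*m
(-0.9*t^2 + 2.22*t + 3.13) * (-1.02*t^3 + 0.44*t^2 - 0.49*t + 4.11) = 0.918*t^5 - 2.6604*t^4 - 1.7748*t^3 - 3.4096*t^2 + 7.5905*t + 12.8643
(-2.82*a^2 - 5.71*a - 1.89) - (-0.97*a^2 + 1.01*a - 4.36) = -1.85*a^2 - 6.72*a + 2.47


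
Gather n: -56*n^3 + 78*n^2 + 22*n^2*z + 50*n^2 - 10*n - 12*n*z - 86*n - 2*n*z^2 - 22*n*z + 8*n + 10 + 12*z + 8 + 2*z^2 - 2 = -56*n^3 + n^2*(22*z + 128) + n*(-2*z^2 - 34*z - 88) + 2*z^2 + 12*z + 16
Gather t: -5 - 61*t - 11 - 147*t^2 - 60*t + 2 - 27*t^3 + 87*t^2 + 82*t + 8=-27*t^3 - 60*t^2 - 39*t - 6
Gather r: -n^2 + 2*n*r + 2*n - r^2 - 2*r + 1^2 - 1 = -n^2 + 2*n - r^2 + r*(2*n - 2)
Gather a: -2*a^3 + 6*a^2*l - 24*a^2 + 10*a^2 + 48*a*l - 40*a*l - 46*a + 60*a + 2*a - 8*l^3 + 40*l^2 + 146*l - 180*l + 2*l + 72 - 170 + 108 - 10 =-2*a^3 + a^2*(6*l - 14) + a*(8*l + 16) - 8*l^3 + 40*l^2 - 32*l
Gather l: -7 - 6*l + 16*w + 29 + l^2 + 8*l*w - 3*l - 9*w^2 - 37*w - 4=l^2 + l*(8*w - 9) - 9*w^2 - 21*w + 18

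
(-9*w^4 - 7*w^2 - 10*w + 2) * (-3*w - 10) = 27*w^5 + 90*w^4 + 21*w^3 + 100*w^2 + 94*w - 20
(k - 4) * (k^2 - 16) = k^3 - 4*k^2 - 16*k + 64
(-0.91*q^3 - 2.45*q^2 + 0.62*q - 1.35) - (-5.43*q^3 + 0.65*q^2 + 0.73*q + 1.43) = 4.52*q^3 - 3.1*q^2 - 0.11*q - 2.78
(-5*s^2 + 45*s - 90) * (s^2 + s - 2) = -5*s^4 + 40*s^3 - 35*s^2 - 180*s + 180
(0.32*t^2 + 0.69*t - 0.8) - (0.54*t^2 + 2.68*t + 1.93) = -0.22*t^2 - 1.99*t - 2.73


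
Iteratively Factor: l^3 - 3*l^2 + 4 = (l - 2)*(l^2 - l - 2) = (l - 2)^2*(l + 1)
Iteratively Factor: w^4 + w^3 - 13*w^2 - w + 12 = (w + 1)*(w^3 - 13*w + 12) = (w - 1)*(w + 1)*(w^2 + w - 12) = (w - 1)*(w + 1)*(w + 4)*(w - 3)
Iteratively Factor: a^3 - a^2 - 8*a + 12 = (a + 3)*(a^2 - 4*a + 4) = (a - 2)*(a + 3)*(a - 2)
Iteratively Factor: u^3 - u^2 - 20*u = (u + 4)*(u^2 - 5*u) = (u - 5)*(u + 4)*(u)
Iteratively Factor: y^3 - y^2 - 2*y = (y + 1)*(y^2 - 2*y) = y*(y + 1)*(y - 2)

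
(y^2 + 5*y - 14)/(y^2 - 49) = (y - 2)/(y - 7)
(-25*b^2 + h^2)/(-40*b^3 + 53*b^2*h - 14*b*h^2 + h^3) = (5*b + h)/(8*b^2 - 9*b*h + h^2)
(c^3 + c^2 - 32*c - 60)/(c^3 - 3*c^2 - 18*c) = (c^2 + 7*c + 10)/(c*(c + 3))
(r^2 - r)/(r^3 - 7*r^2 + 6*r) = 1/(r - 6)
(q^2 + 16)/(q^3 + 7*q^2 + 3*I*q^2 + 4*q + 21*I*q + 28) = (q - 4*I)/(q^2 + q*(7 - I) - 7*I)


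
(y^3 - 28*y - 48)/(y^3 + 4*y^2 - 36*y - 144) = (y + 2)/(y + 6)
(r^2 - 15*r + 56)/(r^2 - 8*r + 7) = (r - 8)/(r - 1)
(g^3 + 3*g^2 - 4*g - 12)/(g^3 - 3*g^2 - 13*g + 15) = (g^2 - 4)/(g^2 - 6*g + 5)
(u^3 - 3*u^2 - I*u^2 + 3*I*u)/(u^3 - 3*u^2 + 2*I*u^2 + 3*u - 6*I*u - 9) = u/(u + 3*I)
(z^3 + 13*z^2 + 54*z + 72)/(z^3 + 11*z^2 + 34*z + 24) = (z + 3)/(z + 1)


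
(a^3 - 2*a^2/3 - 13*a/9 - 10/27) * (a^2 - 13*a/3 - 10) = a^5 - 5*a^4 - 77*a^3/9 + 113*a^2/9 + 1300*a/81 + 100/27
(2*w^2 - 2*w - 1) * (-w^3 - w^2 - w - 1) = -2*w^5 + w^3 + w^2 + 3*w + 1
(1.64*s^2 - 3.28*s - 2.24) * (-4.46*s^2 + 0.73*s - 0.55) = -7.3144*s^4 + 15.826*s^3 + 6.694*s^2 + 0.1688*s + 1.232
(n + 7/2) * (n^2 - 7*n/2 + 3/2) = n^3 - 43*n/4 + 21/4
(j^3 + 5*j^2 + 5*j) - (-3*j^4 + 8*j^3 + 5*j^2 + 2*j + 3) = 3*j^4 - 7*j^3 + 3*j - 3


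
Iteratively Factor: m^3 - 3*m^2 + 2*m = (m - 2)*(m^2 - m) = m*(m - 2)*(m - 1)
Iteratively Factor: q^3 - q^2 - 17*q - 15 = (q + 3)*(q^2 - 4*q - 5) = (q + 1)*(q + 3)*(q - 5)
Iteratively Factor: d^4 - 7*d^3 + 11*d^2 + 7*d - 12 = (d - 3)*(d^3 - 4*d^2 - d + 4) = (d - 3)*(d + 1)*(d^2 - 5*d + 4) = (d - 4)*(d - 3)*(d + 1)*(d - 1)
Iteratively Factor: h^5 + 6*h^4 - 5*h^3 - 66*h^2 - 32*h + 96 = (h - 3)*(h^4 + 9*h^3 + 22*h^2 - 32) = (h - 3)*(h - 1)*(h^3 + 10*h^2 + 32*h + 32) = (h - 3)*(h - 1)*(h + 4)*(h^2 + 6*h + 8) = (h - 3)*(h - 1)*(h + 4)^2*(h + 2)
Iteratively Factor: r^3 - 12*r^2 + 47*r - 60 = (r - 3)*(r^2 - 9*r + 20) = (r - 4)*(r - 3)*(r - 5)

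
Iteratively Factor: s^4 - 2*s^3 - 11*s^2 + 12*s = (s + 3)*(s^3 - 5*s^2 + 4*s) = s*(s + 3)*(s^2 - 5*s + 4) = s*(s - 1)*(s + 3)*(s - 4)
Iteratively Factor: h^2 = (h)*(h)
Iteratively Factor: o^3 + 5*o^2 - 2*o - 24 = (o + 4)*(o^2 + o - 6) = (o + 3)*(o + 4)*(o - 2)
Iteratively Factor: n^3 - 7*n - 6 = (n + 1)*(n^2 - n - 6) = (n + 1)*(n + 2)*(n - 3)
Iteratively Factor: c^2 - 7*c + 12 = (c - 3)*(c - 4)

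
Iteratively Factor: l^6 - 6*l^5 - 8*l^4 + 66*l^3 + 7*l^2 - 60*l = (l - 5)*(l^5 - l^4 - 13*l^3 + l^2 + 12*l) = (l - 5)*(l + 3)*(l^4 - 4*l^3 - l^2 + 4*l) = l*(l - 5)*(l + 3)*(l^3 - 4*l^2 - l + 4) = l*(l - 5)*(l - 1)*(l + 3)*(l^2 - 3*l - 4) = l*(l - 5)*(l - 4)*(l - 1)*(l + 3)*(l + 1)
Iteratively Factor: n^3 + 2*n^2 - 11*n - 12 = (n - 3)*(n^2 + 5*n + 4) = (n - 3)*(n + 1)*(n + 4)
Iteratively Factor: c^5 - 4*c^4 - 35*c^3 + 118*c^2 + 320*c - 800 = (c + 4)*(c^4 - 8*c^3 - 3*c^2 + 130*c - 200) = (c - 5)*(c + 4)*(c^3 - 3*c^2 - 18*c + 40) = (c - 5)^2*(c + 4)*(c^2 + 2*c - 8) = (c - 5)^2*(c - 2)*(c + 4)*(c + 4)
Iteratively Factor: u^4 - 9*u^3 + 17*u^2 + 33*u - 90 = (u - 3)*(u^3 - 6*u^2 - u + 30) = (u - 5)*(u - 3)*(u^2 - u - 6) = (u - 5)*(u - 3)*(u + 2)*(u - 3)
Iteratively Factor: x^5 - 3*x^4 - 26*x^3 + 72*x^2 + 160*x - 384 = (x - 4)*(x^4 + x^3 - 22*x^2 - 16*x + 96) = (x - 4)*(x + 3)*(x^3 - 2*x^2 - 16*x + 32) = (x - 4)^2*(x + 3)*(x^2 + 2*x - 8) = (x - 4)^2*(x - 2)*(x + 3)*(x + 4)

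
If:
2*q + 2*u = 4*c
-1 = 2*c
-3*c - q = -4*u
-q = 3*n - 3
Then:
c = -1/2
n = 7/6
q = -1/2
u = -1/2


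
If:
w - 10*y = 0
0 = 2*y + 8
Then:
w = -40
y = -4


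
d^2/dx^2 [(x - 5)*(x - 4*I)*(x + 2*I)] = 6*x - 10 - 4*I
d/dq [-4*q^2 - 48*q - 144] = -8*q - 48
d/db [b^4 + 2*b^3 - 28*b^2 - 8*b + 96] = 4*b^3 + 6*b^2 - 56*b - 8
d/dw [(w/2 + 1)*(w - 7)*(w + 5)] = 3*w^2/2 - 39/2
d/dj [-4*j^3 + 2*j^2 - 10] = 4*j*(1 - 3*j)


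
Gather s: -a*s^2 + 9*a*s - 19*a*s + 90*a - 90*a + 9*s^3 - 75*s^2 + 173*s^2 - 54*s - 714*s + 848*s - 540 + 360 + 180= 9*s^3 + s^2*(98 - a) + s*(80 - 10*a)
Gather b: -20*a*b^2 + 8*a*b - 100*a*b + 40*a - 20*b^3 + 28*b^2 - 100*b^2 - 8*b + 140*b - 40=40*a - 20*b^3 + b^2*(-20*a - 72) + b*(132 - 92*a) - 40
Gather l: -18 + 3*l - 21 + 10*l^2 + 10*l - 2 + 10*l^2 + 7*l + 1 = 20*l^2 + 20*l - 40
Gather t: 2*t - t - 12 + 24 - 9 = t + 3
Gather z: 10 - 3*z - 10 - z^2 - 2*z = -z^2 - 5*z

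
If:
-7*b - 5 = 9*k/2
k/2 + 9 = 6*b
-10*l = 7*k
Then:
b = 76/61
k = -186/61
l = 651/305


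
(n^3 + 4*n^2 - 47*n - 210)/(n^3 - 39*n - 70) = (n + 6)/(n + 2)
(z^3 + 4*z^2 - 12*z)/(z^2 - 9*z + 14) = z*(z + 6)/(z - 7)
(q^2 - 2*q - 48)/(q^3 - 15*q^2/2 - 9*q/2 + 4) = 2*(q + 6)/(2*q^2 + q - 1)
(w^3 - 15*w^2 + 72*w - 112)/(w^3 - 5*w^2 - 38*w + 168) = (w - 4)/(w + 6)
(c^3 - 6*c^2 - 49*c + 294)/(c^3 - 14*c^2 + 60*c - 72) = (c^2 - 49)/(c^2 - 8*c + 12)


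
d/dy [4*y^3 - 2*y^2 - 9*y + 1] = 12*y^2 - 4*y - 9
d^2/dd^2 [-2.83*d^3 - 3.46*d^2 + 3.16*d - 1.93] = -16.98*d - 6.92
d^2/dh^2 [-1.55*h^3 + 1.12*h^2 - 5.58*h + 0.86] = 2.24 - 9.3*h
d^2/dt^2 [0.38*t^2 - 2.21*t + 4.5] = 0.760000000000000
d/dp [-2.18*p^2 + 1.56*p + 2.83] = 1.56 - 4.36*p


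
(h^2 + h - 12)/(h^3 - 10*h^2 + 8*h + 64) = (h^2 + h - 12)/(h^3 - 10*h^2 + 8*h + 64)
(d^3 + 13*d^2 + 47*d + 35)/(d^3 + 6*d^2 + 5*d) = (d + 7)/d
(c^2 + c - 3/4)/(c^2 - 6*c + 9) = (c^2 + c - 3/4)/(c^2 - 6*c + 9)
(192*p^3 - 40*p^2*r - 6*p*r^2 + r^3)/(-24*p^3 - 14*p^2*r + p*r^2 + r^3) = (-48*p^2 - 2*p*r + r^2)/(6*p^2 + 5*p*r + r^2)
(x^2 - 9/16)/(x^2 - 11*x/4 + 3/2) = (x + 3/4)/(x - 2)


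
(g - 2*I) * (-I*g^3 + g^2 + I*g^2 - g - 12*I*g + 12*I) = -I*g^4 - g^3 + I*g^3 + g^2 - 14*I*g^2 - 24*g + 14*I*g + 24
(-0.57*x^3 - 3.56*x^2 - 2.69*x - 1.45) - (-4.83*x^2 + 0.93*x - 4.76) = -0.57*x^3 + 1.27*x^2 - 3.62*x + 3.31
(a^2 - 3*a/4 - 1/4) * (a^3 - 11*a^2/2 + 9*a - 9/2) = a^5 - 25*a^4/4 + 103*a^3/8 - 79*a^2/8 + 9*a/8 + 9/8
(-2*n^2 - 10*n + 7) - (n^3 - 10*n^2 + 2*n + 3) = -n^3 + 8*n^2 - 12*n + 4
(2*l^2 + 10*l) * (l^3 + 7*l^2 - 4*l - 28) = 2*l^5 + 24*l^4 + 62*l^3 - 96*l^2 - 280*l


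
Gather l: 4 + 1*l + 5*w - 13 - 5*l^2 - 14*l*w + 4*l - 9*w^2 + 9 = -5*l^2 + l*(5 - 14*w) - 9*w^2 + 5*w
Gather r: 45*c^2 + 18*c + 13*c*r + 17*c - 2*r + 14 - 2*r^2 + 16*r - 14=45*c^2 + 35*c - 2*r^2 + r*(13*c + 14)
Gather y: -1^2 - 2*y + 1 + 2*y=0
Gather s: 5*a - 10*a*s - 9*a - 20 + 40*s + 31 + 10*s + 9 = -4*a + s*(50 - 10*a) + 20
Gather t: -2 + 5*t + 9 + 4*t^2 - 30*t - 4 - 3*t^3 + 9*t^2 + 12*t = -3*t^3 + 13*t^2 - 13*t + 3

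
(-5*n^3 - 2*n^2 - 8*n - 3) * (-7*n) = 35*n^4 + 14*n^3 + 56*n^2 + 21*n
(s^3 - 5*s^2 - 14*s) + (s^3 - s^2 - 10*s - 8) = 2*s^3 - 6*s^2 - 24*s - 8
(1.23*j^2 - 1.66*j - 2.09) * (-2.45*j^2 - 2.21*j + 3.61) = -3.0135*j^4 + 1.3487*j^3 + 13.2294*j^2 - 1.3737*j - 7.5449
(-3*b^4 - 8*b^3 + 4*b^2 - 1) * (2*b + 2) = -6*b^5 - 22*b^4 - 8*b^3 + 8*b^2 - 2*b - 2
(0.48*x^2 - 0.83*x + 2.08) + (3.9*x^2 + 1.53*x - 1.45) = 4.38*x^2 + 0.7*x + 0.63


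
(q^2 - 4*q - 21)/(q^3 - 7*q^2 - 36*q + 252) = (q + 3)/(q^2 - 36)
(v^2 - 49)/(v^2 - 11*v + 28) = (v + 7)/(v - 4)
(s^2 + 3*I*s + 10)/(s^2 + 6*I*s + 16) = (s + 5*I)/(s + 8*I)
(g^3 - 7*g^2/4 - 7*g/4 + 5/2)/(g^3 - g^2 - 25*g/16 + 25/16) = 4*(g - 2)/(4*g - 5)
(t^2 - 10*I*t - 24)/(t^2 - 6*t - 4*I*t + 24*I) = (t - 6*I)/(t - 6)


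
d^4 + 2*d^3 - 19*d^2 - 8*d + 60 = (d - 3)*(d - 2)*(d + 2)*(d + 5)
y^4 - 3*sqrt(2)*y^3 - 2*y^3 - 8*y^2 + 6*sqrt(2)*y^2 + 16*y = y*(y - 2)*(y - 4*sqrt(2))*(y + sqrt(2))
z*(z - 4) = z^2 - 4*z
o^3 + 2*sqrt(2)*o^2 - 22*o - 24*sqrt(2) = (o - 3*sqrt(2))*(o + sqrt(2))*(o + 4*sqrt(2))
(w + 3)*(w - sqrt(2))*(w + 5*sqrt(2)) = w^3 + 3*w^2 + 4*sqrt(2)*w^2 - 10*w + 12*sqrt(2)*w - 30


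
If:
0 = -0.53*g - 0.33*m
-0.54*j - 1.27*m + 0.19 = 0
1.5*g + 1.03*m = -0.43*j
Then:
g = -0.10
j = -0.04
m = 0.17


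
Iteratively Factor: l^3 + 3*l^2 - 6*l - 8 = (l + 4)*(l^2 - l - 2) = (l - 2)*(l + 4)*(l + 1)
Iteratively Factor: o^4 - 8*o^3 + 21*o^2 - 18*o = (o)*(o^3 - 8*o^2 + 21*o - 18) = o*(o - 3)*(o^2 - 5*o + 6) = o*(o - 3)^2*(o - 2)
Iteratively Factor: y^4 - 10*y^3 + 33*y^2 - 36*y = (y)*(y^3 - 10*y^2 + 33*y - 36) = y*(y - 3)*(y^2 - 7*y + 12) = y*(y - 4)*(y - 3)*(y - 3)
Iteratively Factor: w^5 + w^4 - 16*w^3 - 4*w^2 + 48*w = (w - 2)*(w^4 + 3*w^3 - 10*w^2 - 24*w) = (w - 2)*(w + 2)*(w^3 + w^2 - 12*w) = (w - 2)*(w + 2)*(w + 4)*(w^2 - 3*w) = (w - 3)*(w - 2)*(w + 2)*(w + 4)*(w)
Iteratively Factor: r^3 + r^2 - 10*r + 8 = (r - 2)*(r^2 + 3*r - 4) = (r - 2)*(r + 4)*(r - 1)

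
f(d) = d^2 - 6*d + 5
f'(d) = 2*d - 6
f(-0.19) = 6.18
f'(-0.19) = -6.38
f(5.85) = 4.12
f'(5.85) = 5.70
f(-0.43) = 7.76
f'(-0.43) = -6.86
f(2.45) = -3.70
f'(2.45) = -1.10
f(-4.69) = 55.14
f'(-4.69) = -15.38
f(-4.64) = 54.37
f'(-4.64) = -15.28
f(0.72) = 1.20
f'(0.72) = -4.56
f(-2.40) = 25.16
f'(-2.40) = -10.80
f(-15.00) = 320.00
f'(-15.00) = -36.00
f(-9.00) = 140.00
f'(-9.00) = -24.00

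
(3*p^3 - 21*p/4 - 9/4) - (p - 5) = 3*p^3 - 25*p/4 + 11/4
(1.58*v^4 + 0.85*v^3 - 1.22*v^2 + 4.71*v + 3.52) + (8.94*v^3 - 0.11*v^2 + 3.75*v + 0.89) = 1.58*v^4 + 9.79*v^3 - 1.33*v^2 + 8.46*v + 4.41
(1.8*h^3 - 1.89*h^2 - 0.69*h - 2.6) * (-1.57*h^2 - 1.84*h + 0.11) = -2.826*h^5 - 0.3447*h^4 + 4.7589*h^3 + 5.1437*h^2 + 4.7081*h - 0.286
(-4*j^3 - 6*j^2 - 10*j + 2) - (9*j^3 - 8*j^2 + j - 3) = -13*j^3 + 2*j^2 - 11*j + 5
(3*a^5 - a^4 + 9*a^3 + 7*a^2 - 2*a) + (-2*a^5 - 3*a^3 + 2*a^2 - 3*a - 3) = a^5 - a^4 + 6*a^3 + 9*a^2 - 5*a - 3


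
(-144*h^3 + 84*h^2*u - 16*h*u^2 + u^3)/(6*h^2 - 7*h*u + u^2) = (24*h^2 - 10*h*u + u^2)/(-h + u)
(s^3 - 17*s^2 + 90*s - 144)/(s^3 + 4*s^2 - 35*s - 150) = (s^2 - 11*s + 24)/(s^2 + 10*s + 25)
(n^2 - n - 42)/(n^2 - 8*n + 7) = (n + 6)/(n - 1)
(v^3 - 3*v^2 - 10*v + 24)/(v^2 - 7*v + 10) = (v^2 - v - 12)/(v - 5)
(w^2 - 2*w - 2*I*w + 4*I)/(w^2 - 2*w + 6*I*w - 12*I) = (w - 2*I)/(w + 6*I)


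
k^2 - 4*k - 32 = (k - 8)*(k + 4)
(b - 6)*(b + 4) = b^2 - 2*b - 24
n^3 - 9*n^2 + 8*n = n*(n - 8)*(n - 1)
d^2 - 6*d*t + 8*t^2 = (d - 4*t)*(d - 2*t)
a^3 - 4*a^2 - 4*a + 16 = (a - 4)*(a - 2)*(a + 2)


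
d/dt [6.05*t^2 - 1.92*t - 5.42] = 12.1*t - 1.92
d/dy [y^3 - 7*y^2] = y*(3*y - 14)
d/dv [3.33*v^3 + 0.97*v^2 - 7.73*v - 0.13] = 9.99*v^2 + 1.94*v - 7.73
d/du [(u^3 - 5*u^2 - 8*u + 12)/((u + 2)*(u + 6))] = (u^2 + 12*u - 48)/(u^2 + 12*u + 36)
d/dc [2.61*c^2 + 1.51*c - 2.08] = 5.22*c + 1.51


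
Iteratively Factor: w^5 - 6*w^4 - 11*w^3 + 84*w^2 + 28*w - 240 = (w + 2)*(w^4 - 8*w^3 + 5*w^2 + 74*w - 120) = (w - 4)*(w + 2)*(w^3 - 4*w^2 - 11*w + 30) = (w - 4)*(w - 2)*(w + 2)*(w^2 - 2*w - 15) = (w - 4)*(w - 2)*(w + 2)*(w + 3)*(w - 5)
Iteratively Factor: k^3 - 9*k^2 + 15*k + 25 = (k + 1)*(k^2 - 10*k + 25) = (k - 5)*(k + 1)*(k - 5)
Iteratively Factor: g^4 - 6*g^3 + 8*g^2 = (g)*(g^3 - 6*g^2 + 8*g) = g*(g - 2)*(g^2 - 4*g) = g*(g - 4)*(g - 2)*(g)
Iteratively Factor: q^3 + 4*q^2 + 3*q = (q + 3)*(q^2 + q) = (q + 1)*(q + 3)*(q)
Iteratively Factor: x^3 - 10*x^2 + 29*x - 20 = (x - 5)*(x^2 - 5*x + 4) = (x - 5)*(x - 1)*(x - 4)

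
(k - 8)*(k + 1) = k^2 - 7*k - 8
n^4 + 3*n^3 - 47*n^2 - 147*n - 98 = (n - 7)*(n + 1)*(n + 2)*(n + 7)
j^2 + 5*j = j*(j + 5)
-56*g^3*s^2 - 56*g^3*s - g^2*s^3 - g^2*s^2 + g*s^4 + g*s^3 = s*(-8*g + s)*(7*g + s)*(g*s + g)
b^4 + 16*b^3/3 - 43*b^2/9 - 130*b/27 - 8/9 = (b - 4/3)*(b + 1/3)^2*(b + 6)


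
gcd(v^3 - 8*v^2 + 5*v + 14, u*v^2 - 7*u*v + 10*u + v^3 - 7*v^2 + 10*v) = v - 2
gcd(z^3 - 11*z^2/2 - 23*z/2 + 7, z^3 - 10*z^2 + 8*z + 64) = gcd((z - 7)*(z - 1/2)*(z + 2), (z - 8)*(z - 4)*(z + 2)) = z + 2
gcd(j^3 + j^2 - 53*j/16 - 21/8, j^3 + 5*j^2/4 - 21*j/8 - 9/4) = j^2 + 11*j/4 + 3/2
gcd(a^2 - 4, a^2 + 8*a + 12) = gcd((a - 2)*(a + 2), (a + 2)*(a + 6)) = a + 2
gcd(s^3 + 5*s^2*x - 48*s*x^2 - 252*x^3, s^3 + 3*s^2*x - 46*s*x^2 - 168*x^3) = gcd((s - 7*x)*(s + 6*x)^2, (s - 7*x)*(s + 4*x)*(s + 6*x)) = -s^2 + s*x + 42*x^2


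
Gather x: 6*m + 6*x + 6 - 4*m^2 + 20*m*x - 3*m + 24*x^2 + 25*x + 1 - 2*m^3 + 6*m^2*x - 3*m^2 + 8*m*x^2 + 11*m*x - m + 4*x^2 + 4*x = -2*m^3 - 7*m^2 + 2*m + x^2*(8*m + 28) + x*(6*m^2 + 31*m + 35) + 7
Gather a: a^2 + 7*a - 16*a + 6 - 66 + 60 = a^2 - 9*a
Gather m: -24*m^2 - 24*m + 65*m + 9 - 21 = -24*m^2 + 41*m - 12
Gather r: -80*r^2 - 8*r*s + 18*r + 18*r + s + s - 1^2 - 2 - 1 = -80*r^2 + r*(36 - 8*s) + 2*s - 4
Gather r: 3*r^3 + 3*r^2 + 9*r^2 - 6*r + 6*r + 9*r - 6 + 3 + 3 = 3*r^3 + 12*r^2 + 9*r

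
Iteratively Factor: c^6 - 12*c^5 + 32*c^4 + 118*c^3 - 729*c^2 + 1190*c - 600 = (c - 5)*(c^5 - 7*c^4 - 3*c^3 + 103*c^2 - 214*c + 120) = (c - 5)*(c - 2)*(c^4 - 5*c^3 - 13*c^2 + 77*c - 60) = (c - 5)*(c - 2)*(c + 4)*(c^3 - 9*c^2 + 23*c - 15) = (c - 5)^2*(c - 2)*(c + 4)*(c^2 - 4*c + 3) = (c - 5)^2*(c - 2)*(c - 1)*(c + 4)*(c - 3)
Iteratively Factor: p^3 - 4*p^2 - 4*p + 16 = (p - 2)*(p^2 - 2*p - 8) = (p - 4)*(p - 2)*(p + 2)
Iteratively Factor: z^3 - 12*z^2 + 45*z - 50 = (z - 5)*(z^2 - 7*z + 10) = (z - 5)*(z - 2)*(z - 5)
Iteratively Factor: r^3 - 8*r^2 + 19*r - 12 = (r - 4)*(r^2 - 4*r + 3) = (r - 4)*(r - 3)*(r - 1)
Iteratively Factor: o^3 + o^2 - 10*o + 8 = (o - 1)*(o^2 + 2*o - 8) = (o - 2)*(o - 1)*(o + 4)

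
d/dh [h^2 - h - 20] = 2*h - 1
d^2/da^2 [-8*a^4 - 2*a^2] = -96*a^2 - 4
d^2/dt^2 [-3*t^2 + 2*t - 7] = -6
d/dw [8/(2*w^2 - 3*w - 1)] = 8*(3 - 4*w)/(-2*w^2 + 3*w + 1)^2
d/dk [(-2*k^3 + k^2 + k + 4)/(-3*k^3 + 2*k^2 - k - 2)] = (-k^4 + 10*k^3 + 45*k^2 - 20*k + 2)/(9*k^6 - 12*k^5 + 10*k^4 + 8*k^3 - 7*k^2 + 4*k + 4)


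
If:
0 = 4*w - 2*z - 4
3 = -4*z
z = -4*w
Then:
No Solution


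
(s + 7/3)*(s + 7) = s^2 + 28*s/3 + 49/3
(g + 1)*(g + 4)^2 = g^3 + 9*g^2 + 24*g + 16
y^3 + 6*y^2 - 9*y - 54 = (y - 3)*(y + 3)*(y + 6)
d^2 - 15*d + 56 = (d - 8)*(d - 7)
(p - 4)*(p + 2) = p^2 - 2*p - 8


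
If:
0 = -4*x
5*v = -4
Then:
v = -4/5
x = 0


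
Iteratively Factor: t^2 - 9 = (t - 3)*(t + 3)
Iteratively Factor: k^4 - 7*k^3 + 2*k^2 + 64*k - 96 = (k - 2)*(k^3 - 5*k^2 - 8*k + 48) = (k - 4)*(k - 2)*(k^2 - k - 12) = (k - 4)^2*(k - 2)*(k + 3)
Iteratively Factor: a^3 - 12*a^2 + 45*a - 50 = (a - 5)*(a^2 - 7*a + 10) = (a - 5)*(a - 2)*(a - 5)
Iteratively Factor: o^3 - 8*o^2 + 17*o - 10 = (o - 5)*(o^2 - 3*o + 2) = (o - 5)*(o - 1)*(o - 2)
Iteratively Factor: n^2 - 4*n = (n - 4)*(n)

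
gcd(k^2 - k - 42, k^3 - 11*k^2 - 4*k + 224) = k - 7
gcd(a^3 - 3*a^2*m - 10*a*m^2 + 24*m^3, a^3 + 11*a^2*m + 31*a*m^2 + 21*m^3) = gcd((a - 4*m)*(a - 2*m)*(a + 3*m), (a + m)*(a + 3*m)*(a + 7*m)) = a + 3*m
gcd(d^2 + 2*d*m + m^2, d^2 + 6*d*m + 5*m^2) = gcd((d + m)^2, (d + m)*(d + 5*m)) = d + m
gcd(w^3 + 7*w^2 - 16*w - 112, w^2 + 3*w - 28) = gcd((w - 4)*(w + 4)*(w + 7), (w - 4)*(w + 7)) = w^2 + 3*w - 28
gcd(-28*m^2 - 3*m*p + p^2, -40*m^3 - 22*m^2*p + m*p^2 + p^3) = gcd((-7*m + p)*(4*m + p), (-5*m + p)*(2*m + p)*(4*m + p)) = 4*m + p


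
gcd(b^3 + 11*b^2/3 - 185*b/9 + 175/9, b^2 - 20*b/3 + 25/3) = b - 5/3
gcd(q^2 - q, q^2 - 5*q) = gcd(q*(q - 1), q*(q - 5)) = q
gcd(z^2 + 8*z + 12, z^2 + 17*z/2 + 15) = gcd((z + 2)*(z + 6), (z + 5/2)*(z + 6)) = z + 6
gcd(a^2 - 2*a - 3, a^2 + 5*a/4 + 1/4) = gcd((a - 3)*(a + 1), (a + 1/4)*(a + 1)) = a + 1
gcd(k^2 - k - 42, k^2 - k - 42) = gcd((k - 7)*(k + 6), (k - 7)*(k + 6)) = k^2 - k - 42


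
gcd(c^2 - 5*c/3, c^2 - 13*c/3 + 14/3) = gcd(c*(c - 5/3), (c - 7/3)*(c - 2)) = 1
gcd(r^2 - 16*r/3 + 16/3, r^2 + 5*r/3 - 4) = r - 4/3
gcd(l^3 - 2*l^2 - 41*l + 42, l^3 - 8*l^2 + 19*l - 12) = l - 1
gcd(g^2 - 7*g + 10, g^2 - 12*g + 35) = g - 5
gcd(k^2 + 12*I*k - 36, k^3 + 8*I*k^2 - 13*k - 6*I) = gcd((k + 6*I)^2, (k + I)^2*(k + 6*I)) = k + 6*I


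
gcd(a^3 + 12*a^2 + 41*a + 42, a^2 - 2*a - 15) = a + 3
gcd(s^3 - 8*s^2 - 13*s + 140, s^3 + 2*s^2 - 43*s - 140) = s^2 - 3*s - 28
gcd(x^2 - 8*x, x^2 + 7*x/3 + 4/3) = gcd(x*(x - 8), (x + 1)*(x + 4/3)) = 1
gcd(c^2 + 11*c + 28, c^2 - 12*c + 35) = 1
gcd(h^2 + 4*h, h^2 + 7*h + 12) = h + 4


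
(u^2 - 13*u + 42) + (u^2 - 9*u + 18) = 2*u^2 - 22*u + 60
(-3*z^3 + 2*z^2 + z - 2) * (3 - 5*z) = 15*z^4 - 19*z^3 + z^2 + 13*z - 6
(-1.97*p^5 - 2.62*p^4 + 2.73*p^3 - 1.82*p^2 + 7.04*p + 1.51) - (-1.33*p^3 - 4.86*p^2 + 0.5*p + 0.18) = -1.97*p^5 - 2.62*p^4 + 4.06*p^3 + 3.04*p^2 + 6.54*p + 1.33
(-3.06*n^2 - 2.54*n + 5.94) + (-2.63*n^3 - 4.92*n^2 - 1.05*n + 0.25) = -2.63*n^3 - 7.98*n^2 - 3.59*n + 6.19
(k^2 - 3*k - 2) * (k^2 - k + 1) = k^4 - 4*k^3 + 2*k^2 - k - 2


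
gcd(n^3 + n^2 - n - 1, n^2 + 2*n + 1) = n^2 + 2*n + 1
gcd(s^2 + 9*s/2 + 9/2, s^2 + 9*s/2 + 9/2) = s^2 + 9*s/2 + 9/2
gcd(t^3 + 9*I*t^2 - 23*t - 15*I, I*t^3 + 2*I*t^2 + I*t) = 1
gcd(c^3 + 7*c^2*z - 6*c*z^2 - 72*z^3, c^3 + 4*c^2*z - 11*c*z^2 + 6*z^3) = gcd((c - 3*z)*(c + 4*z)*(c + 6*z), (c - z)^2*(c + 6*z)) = c + 6*z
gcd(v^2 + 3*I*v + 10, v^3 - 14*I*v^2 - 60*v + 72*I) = v - 2*I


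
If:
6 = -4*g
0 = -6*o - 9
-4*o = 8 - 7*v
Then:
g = -3/2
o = -3/2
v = 2/7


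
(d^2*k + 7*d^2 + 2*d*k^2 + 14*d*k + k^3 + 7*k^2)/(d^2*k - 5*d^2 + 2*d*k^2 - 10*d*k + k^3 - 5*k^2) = (k + 7)/(k - 5)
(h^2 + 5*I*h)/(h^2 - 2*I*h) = (h + 5*I)/(h - 2*I)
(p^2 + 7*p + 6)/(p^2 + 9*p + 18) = (p + 1)/(p + 3)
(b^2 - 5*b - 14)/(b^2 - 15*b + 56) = (b + 2)/(b - 8)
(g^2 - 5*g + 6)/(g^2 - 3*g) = (g - 2)/g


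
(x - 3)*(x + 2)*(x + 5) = x^3 + 4*x^2 - 11*x - 30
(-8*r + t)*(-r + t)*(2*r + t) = 16*r^3 - 10*r^2*t - 7*r*t^2 + t^3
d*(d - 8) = d^2 - 8*d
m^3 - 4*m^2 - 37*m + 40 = (m - 8)*(m - 1)*(m + 5)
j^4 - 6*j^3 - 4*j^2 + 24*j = j*(j - 6)*(j - 2)*(j + 2)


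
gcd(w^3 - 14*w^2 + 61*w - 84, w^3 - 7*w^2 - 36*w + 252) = w - 7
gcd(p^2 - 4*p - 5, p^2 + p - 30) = p - 5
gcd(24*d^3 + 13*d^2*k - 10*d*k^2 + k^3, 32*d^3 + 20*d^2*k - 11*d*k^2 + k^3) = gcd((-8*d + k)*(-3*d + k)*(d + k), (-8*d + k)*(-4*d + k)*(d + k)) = 8*d^2 + 7*d*k - k^2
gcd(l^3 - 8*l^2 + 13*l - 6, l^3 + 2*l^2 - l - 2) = l - 1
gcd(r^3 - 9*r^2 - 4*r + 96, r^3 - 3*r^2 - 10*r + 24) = r^2 - r - 12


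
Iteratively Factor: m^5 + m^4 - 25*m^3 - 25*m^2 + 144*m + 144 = (m + 1)*(m^4 - 25*m^2 + 144) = (m + 1)*(m + 3)*(m^3 - 3*m^2 - 16*m + 48) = (m + 1)*(m + 3)*(m + 4)*(m^2 - 7*m + 12) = (m - 4)*(m + 1)*(m + 3)*(m + 4)*(m - 3)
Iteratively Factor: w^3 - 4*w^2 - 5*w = (w - 5)*(w^2 + w) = w*(w - 5)*(w + 1)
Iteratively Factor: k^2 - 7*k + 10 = (k - 5)*(k - 2)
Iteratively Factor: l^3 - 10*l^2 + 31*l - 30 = (l - 5)*(l^2 - 5*l + 6) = (l - 5)*(l - 3)*(l - 2)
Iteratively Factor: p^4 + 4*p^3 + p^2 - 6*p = (p + 2)*(p^3 + 2*p^2 - 3*p) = (p - 1)*(p + 2)*(p^2 + 3*p) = (p - 1)*(p + 2)*(p + 3)*(p)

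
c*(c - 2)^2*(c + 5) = c^4 + c^3 - 16*c^2 + 20*c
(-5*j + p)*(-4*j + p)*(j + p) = 20*j^3 + 11*j^2*p - 8*j*p^2 + p^3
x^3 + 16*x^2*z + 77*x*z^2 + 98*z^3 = (x + 2*z)*(x + 7*z)^2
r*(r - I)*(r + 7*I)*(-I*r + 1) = -I*r^4 + 7*r^3 - I*r^2 + 7*r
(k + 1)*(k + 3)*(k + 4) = k^3 + 8*k^2 + 19*k + 12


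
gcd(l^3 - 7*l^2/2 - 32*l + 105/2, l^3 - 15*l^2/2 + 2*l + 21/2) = l^2 - 17*l/2 + 21/2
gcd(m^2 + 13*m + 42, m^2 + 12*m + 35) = m + 7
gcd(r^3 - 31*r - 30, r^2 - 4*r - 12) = r - 6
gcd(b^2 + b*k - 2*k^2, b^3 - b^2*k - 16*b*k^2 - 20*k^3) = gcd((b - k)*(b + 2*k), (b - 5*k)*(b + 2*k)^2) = b + 2*k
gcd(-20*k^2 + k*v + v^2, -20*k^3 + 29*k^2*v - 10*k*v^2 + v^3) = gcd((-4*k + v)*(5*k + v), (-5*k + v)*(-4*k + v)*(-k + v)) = -4*k + v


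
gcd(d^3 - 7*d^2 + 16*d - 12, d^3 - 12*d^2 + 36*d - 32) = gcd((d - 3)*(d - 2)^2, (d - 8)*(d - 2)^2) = d^2 - 4*d + 4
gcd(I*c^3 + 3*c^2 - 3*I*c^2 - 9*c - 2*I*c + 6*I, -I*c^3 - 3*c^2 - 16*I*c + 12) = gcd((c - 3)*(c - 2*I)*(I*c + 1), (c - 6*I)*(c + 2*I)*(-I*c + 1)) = 1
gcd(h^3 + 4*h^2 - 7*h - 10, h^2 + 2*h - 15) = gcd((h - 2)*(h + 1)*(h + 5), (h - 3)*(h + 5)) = h + 5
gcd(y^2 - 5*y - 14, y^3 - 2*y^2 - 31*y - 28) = y - 7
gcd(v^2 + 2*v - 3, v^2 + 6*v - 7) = v - 1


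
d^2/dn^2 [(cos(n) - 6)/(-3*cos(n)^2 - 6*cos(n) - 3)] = (47*cos(n)/4 - 14*cos(2*n) + cos(3*n)/4 + 26)/(3*(cos(n) + 1)^4)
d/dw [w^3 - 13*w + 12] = 3*w^2 - 13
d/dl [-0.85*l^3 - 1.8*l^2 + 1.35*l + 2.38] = -2.55*l^2 - 3.6*l + 1.35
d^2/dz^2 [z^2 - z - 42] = 2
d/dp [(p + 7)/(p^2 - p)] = (-p^2 - 14*p + 7)/(p^2*(p^2 - 2*p + 1))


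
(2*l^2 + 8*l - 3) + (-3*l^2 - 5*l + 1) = -l^2 + 3*l - 2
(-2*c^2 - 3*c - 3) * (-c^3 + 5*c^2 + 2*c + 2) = 2*c^5 - 7*c^4 - 16*c^3 - 25*c^2 - 12*c - 6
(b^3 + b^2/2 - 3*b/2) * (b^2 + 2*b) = b^5 + 5*b^4/2 - b^3/2 - 3*b^2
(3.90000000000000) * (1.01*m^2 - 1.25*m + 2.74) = 3.939*m^2 - 4.875*m + 10.686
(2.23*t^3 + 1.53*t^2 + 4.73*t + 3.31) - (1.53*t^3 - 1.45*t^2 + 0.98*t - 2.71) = 0.7*t^3 + 2.98*t^2 + 3.75*t + 6.02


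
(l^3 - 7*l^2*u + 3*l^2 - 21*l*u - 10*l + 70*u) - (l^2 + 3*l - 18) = l^3 - 7*l^2*u + 2*l^2 - 21*l*u - 13*l + 70*u + 18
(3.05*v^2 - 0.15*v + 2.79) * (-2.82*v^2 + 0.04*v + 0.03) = -8.601*v^4 + 0.545*v^3 - 7.7823*v^2 + 0.1071*v + 0.0837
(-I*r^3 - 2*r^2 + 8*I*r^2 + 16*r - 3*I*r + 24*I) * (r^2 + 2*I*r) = -I*r^5 + 8*I*r^4 - 7*I*r^3 + 6*r^2 + 56*I*r^2 - 48*r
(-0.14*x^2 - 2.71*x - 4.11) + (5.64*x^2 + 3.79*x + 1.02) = 5.5*x^2 + 1.08*x - 3.09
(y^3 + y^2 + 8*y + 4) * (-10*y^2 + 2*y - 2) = -10*y^5 - 8*y^4 - 80*y^3 - 26*y^2 - 8*y - 8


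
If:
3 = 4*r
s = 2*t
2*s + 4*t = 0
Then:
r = 3/4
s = 0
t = 0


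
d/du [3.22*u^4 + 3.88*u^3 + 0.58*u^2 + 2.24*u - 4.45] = 12.88*u^3 + 11.64*u^2 + 1.16*u + 2.24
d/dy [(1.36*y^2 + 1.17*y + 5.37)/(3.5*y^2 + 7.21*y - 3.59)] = (5.7106*y^2 - 47.3548*y - 42.918)/(12.25*y^4 + 50.47*y^3 + 26.8541*y^2 - 51.7678*y + 12.8881)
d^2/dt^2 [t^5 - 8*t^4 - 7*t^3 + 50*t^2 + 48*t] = 20*t^3 - 96*t^2 - 42*t + 100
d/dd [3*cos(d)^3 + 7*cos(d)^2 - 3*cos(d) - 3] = (-9*cos(d)^2 - 14*cos(d) + 3)*sin(d)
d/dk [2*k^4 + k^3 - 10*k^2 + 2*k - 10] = 8*k^3 + 3*k^2 - 20*k + 2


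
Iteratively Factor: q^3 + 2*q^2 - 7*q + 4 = (q - 1)*(q^2 + 3*q - 4) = (q - 1)^2*(q + 4)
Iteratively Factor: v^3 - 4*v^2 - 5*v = (v - 5)*(v^2 + v) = (v - 5)*(v + 1)*(v)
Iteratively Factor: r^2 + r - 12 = (r + 4)*(r - 3)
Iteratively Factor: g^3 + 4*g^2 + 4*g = (g + 2)*(g^2 + 2*g) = (g + 2)^2*(g)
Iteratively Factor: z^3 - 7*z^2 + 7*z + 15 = (z - 5)*(z^2 - 2*z - 3) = (z - 5)*(z - 3)*(z + 1)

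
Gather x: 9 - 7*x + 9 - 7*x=18 - 14*x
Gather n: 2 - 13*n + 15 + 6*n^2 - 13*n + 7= 6*n^2 - 26*n + 24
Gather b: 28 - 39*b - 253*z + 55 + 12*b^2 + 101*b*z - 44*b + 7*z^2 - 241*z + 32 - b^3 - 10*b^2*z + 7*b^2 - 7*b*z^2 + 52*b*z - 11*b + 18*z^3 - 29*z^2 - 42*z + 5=-b^3 + b^2*(19 - 10*z) + b*(-7*z^2 + 153*z - 94) + 18*z^3 - 22*z^2 - 536*z + 120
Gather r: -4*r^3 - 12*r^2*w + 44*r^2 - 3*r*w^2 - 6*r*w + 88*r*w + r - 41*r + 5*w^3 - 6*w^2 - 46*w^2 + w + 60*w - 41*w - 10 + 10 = -4*r^3 + r^2*(44 - 12*w) + r*(-3*w^2 + 82*w - 40) + 5*w^3 - 52*w^2 + 20*w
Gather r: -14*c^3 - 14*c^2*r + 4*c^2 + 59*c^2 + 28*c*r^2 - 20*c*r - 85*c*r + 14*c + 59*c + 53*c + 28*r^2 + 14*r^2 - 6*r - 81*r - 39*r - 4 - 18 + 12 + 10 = -14*c^3 + 63*c^2 + 126*c + r^2*(28*c + 42) + r*(-14*c^2 - 105*c - 126)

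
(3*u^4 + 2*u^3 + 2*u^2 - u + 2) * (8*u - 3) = 24*u^5 + 7*u^4 + 10*u^3 - 14*u^2 + 19*u - 6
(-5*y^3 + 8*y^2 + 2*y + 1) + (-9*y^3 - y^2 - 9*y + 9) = -14*y^3 + 7*y^2 - 7*y + 10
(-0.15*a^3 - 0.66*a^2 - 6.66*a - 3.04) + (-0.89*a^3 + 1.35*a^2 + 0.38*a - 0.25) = -1.04*a^3 + 0.69*a^2 - 6.28*a - 3.29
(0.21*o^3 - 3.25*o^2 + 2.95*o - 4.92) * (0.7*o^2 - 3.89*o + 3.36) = 0.147*o^5 - 3.0919*o^4 + 15.4131*o^3 - 25.8395*o^2 + 29.0508*o - 16.5312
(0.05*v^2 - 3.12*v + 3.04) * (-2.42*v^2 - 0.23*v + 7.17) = -0.121*v^4 + 7.5389*v^3 - 6.2807*v^2 - 23.0696*v + 21.7968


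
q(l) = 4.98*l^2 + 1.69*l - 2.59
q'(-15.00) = -147.71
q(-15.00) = 1092.56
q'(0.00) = 1.69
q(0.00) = -2.59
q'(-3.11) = -29.29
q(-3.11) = 40.32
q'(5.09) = 52.39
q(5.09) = 135.03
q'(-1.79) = -16.14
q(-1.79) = 10.34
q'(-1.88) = -17.03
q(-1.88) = 11.83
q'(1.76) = 19.22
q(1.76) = 15.81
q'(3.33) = 34.86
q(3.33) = 58.26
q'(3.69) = 38.44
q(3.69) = 71.45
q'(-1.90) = -17.23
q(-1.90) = 12.18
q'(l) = 9.96*l + 1.69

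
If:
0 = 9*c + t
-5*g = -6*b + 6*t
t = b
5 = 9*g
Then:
No Solution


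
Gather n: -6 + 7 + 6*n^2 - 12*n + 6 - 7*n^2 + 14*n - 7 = -n^2 + 2*n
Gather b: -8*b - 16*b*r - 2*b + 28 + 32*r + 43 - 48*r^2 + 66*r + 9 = b*(-16*r - 10) - 48*r^2 + 98*r + 80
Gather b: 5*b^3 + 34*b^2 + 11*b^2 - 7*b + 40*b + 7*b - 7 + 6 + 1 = 5*b^3 + 45*b^2 + 40*b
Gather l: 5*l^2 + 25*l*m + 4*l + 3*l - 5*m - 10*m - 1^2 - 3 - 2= 5*l^2 + l*(25*m + 7) - 15*m - 6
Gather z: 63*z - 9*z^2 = -9*z^2 + 63*z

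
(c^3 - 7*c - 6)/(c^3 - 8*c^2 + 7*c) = (c^3 - 7*c - 6)/(c*(c^2 - 8*c + 7))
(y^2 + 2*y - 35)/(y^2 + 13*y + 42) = (y - 5)/(y + 6)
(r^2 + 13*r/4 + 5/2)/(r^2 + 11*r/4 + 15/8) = 2*(r + 2)/(2*r + 3)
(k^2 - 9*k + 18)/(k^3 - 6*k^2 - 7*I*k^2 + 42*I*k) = (k - 3)/(k*(k - 7*I))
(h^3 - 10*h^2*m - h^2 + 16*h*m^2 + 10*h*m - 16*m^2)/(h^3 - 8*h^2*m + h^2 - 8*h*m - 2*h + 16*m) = (h - 2*m)/(h + 2)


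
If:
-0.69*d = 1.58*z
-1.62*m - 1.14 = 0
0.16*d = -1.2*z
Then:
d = 0.00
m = -0.70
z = 0.00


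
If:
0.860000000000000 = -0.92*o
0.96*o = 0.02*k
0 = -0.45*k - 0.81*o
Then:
No Solution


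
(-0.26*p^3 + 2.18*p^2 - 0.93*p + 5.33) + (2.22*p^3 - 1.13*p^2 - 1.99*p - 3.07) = 1.96*p^3 + 1.05*p^2 - 2.92*p + 2.26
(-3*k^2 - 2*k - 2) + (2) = -3*k^2 - 2*k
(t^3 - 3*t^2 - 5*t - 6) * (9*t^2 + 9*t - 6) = 9*t^5 - 18*t^4 - 78*t^3 - 81*t^2 - 24*t + 36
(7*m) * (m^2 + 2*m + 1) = 7*m^3 + 14*m^2 + 7*m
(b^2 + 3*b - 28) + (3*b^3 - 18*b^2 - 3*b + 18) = 3*b^3 - 17*b^2 - 10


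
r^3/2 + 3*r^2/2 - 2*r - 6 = (r/2 + 1)*(r - 2)*(r + 3)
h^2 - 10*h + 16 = (h - 8)*(h - 2)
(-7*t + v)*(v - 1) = -7*t*v + 7*t + v^2 - v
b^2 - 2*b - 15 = (b - 5)*(b + 3)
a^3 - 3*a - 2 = (a - 2)*(a + 1)^2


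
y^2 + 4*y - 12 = (y - 2)*(y + 6)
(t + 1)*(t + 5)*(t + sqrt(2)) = t^3 + sqrt(2)*t^2 + 6*t^2 + 5*t + 6*sqrt(2)*t + 5*sqrt(2)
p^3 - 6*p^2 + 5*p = p*(p - 5)*(p - 1)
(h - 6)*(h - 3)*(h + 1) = h^3 - 8*h^2 + 9*h + 18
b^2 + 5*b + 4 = (b + 1)*(b + 4)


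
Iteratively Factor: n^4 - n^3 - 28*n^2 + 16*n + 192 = (n - 4)*(n^3 + 3*n^2 - 16*n - 48) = (n - 4)^2*(n^2 + 7*n + 12) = (n - 4)^2*(n + 4)*(n + 3)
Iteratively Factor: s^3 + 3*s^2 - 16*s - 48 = (s + 3)*(s^2 - 16) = (s - 4)*(s + 3)*(s + 4)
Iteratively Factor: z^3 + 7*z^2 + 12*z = (z)*(z^2 + 7*z + 12) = z*(z + 4)*(z + 3)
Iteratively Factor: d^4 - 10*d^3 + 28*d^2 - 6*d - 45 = (d - 3)*(d^3 - 7*d^2 + 7*d + 15) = (d - 3)*(d + 1)*(d^2 - 8*d + 15) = (d - 3)^2*(d + 1)*(d - 5)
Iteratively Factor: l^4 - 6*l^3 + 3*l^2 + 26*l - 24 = (l - 4)*(l^3 - 2*l^2 - 5*l + 6) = (l - 4)*(l - 3)*(l^2 + l - 2) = (l - 4)*(l - 3)*(l + 2)*(l - 1)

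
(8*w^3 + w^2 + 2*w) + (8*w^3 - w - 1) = 16*w^3 + w^2 + w - 1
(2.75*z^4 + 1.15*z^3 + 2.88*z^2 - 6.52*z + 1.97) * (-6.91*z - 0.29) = -19.0025*z^5 - 8.744*z^4 - 20.2343*z^3 + 44.218*z^2 - 11.7219*z - 0.5713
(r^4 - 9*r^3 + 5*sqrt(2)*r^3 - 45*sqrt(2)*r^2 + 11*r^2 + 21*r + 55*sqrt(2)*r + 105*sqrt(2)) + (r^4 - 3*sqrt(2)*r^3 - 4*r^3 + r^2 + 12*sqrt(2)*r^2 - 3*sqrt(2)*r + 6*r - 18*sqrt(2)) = 2*r^4 - 13*r^3 + 2*sqrt(2)*r^3 - 33*sqrt(2)*r^2 + 12*r^2 + 27*r + 52*sqrt(2)*r + 87*sqrt(2)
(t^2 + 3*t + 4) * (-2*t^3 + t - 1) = -2*t^5 - 6*t^4 - 7*t^3 + 2*t^2 + t - 4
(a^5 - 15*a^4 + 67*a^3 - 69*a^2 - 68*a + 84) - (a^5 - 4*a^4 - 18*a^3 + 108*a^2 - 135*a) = -11*a^4 + 85*a^3 - 177*a^2 + 67*a + 84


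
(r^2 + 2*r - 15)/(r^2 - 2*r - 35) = (r - 3)/(r - 7)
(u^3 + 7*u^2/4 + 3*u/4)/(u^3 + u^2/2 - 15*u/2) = (4*u^2 + 7*u + 3)/(2*(2*u^2 + u - 15))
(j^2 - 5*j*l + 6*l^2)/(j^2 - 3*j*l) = (j - 2*l)/j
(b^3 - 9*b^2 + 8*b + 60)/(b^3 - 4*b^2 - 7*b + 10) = (b - 6)/(b - 1)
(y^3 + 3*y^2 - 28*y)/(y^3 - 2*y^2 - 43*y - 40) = y*(-y^2 - 3*y + 28)/(-y^3 + 2*y^2 + 43*y + 40)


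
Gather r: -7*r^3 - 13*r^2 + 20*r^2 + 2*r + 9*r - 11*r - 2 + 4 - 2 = -7*r^3 + 7*r^2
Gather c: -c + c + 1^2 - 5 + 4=0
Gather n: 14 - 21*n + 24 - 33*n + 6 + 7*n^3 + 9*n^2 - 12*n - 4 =7*n^3 + 9*n^2 - 66*n + 40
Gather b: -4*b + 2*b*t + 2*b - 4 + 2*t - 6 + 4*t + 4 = b*(2*t - 2) + 6*t - 6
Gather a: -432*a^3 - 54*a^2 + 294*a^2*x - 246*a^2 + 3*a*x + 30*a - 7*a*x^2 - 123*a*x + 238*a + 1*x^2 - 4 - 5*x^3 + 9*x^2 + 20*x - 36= -432*a^3 + a^2*(294*x - 300) + a*(-7*x^2 - 120*x + 268) - 5*x^3 + 10*x^2 + 20*x - 40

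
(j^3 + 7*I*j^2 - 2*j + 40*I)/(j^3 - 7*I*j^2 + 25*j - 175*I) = (j^2 + 2*I*j + 8)/(j^2 - 12*I*j - 35)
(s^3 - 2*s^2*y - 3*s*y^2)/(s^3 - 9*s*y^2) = (s + y)/(s + 3*y)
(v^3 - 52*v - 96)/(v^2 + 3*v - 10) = (v^3 - 52*v - 96)/(v^2 + 3*v - 10)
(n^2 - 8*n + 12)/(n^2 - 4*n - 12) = (n - 2)/(n + 2)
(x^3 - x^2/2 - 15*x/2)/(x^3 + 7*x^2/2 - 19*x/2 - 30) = x/(x + 4)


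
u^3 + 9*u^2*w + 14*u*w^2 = u*(u + 2*w)*(u + 7*w)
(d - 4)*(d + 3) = d^2 - d - 12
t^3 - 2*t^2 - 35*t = t*(t - 7)*(t + 5)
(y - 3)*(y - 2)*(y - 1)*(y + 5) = y^4 - y^3 - 19*y^2 + 49*y - 30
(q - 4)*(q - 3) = q^2 - 7*q + 12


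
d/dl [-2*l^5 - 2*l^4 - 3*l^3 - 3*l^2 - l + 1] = -10*l^4 - 8*l^3 - 9*l^2 - 6*l - 1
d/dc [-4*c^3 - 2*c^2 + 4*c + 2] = -12*c^2 - 4*c + 4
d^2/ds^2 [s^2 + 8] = 2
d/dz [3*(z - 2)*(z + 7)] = 6*z + 15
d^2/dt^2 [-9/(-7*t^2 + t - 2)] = 18*(-49*t^2 + 7*t + (14*t - 1)^2 - 14)/(7*t^2 - t + 2)^3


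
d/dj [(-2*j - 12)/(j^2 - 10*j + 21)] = 2*(-j^2 + 10*j + 2*(j - 5)*(j + 6) - 21)/(j^2 - 10*j + 21)^2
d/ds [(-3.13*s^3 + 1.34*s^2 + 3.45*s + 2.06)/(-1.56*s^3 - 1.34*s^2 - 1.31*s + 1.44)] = (1.77635683940025e-15*s^5 + 6.2846*s^4 + 18.9646*s^3 - 1.0132*s^2 + 9.38*s + 7.6666)/(2.4336*s^6 + 4.1808*s^5 + 5.8828*s^4 - 0.982*s^3 - 2.1431*s^2 - 3.7728*s + 2.0736)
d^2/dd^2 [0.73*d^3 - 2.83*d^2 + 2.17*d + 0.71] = 4.38*d - 5.66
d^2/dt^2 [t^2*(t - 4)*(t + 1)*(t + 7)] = 20*t^3 + 48*t^2 - 150*t - 56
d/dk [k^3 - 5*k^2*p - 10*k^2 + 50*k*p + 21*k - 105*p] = 3*k^2 - 10*k*p - 20*k + 50*p + 21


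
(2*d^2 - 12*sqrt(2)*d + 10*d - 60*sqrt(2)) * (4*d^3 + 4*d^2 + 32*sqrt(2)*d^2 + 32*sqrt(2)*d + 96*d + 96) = 8*d^5 + 16*sqrt(2)*d^4 + 48*d^4 - 536*d^3 + 96*sqrt(2)*d^3 - 3456*d^2 - 1072*sqrt(2)*d^2 - 6912*sqrt(2)*d - 2880*d - 5760*sqrt(2)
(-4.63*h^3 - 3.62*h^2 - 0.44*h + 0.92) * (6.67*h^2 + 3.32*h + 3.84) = -30.8821*h^5 - 39.517*h^4 - 32.7324*h^3 - 9.2252*h^2 + 1.3648*h + 3.5328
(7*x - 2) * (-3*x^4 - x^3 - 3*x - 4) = -21*x^5 - x^4 + 2*x^3 - 21*x^2 - 22*x + 8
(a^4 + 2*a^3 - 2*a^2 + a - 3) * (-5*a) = -5*a^5 - 10*a^4 + 10*a^3 - 5*a^2 + 15*a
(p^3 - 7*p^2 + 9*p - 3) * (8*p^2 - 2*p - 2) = 8*p^5 - 58*p^4 + 84*p^3 - 28*p^2 - 12*p + 6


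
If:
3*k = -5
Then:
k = -5/3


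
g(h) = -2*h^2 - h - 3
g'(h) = -4*h - 1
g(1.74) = -10.80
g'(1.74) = -7.96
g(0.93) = -5.66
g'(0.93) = -4.72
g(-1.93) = -8.52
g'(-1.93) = 6.72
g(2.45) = -17.46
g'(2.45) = -10.80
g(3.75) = -34.88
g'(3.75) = -16.00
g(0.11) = -3.13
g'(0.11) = -1.44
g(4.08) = -40.37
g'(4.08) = -17.32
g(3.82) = -36.00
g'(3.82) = -16.28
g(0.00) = -3.00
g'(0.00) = -1.00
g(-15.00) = -438.00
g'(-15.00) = 59.00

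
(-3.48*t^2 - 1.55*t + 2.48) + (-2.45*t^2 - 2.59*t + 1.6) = -5.93*t^2 - 4.14*t + 4.08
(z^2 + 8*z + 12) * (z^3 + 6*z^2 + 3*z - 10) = z^5 + 14*z^4 + 63*z^3 + 86*z^2 - 44*z - 120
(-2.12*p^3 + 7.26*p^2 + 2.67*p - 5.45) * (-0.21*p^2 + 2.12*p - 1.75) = 0.4452*p^5 - 6.019*p^4 + 18.5405*p^3 - 5.9001*p^2 - 16.2265*p + 9.5375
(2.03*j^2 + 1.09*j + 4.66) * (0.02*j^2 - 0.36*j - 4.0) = 0.0406*j^4 - 0.709*j^3 - 8.4192*j^2 - 6.0376*j - 18.64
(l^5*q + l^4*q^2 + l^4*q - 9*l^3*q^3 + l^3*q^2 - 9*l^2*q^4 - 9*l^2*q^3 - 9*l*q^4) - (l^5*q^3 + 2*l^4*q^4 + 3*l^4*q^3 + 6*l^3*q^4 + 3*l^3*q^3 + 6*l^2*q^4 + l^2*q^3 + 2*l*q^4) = -l^5*q^3 + l^5*q - 2*l^4*q^4 - 3*l^4*q^3 + l^4*q^2 + l^4*q - 6*l^3*q^4 - 12*l^3*q^3 + l^3*q^2 - 15*l^2*q^4 - 10*l^2*q^3 - 11*l*q^4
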